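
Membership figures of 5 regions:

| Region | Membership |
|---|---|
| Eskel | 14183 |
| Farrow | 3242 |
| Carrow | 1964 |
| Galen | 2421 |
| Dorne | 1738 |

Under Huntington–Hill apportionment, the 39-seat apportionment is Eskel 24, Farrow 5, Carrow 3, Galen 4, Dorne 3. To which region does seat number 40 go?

Priority for the next seat is population ÷ (√(s·(s+1))).
Priorities: Eskel 579.019, Farrow 591.906, Carrow 566.958, Galen 541.352, Dorne 501.717.
Highest priority: Farrow.

Farrow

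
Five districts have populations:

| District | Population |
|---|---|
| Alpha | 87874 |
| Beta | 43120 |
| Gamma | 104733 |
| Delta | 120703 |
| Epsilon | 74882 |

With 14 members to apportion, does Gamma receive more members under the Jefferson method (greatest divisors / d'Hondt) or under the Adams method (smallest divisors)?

Jefferson

Jefferson: Alpha 3, Beta 1, Gamma 4, Delta 4, Epsilon 2.
Adams: Alpha 3, Beta 2, Gamma 3, Delta 4, Epsilon 2.
Gamma gets 4 under Jefferson and 3 under Adams.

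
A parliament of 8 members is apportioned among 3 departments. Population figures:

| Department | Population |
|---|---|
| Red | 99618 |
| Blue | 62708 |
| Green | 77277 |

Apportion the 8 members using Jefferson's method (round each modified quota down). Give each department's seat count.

Red 3; Blue 2; Green 3

Standard divisor 239603/8 ≈ 29950.375; standard quotas: Red 3.326, Blue 2.094, Green 2.580.
Rounding down gives 3, 2, 2 = 7 seats, so the divisor must be adjusted.
With modified divisor 25300: modified quotas Red 3.937, Blue 2.479, Green 3.054.
Rounding down: Red 3, Blue 2, Green 3 (total 8).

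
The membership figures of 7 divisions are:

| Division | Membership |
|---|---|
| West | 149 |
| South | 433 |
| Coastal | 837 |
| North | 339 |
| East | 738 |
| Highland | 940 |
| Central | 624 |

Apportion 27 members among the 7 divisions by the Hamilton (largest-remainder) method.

West=1, South=3, Coastal=6, North=2, East=5, Highland=6, Central=4

Standard divisor: 4060 ÷ 27 ≈ 150.37.
Standard quotas: West 0.991, South 2.880, Coastal 5.566, North 2.254, East 4.908, Highland 6.251, Central 4.150.
Lower quotas: West 0, South 2, Coastal 5, North 2, East 4, Highland 6, Central 4 (sum 23, leaving 4 seats).
Remainders in descending order: West 0.991, East 0.908, South 0.880, Coastal 0.566, North 0.254, Highland 0.251, Central 0.150.
The surplus seats go to West, East, South, Coastal.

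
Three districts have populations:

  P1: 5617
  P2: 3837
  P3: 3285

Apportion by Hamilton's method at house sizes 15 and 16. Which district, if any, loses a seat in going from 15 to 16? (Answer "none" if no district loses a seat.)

At 15 seats: P1 7, P2 4, P3 4.
At 16 seats: P1 7, P2 5, P3 4.
No district's allocation decreased.

none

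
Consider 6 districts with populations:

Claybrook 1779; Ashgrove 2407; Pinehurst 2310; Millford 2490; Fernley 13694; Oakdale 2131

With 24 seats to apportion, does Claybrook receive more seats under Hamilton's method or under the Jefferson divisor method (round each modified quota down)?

Hamilton

Hamilton: Claybrook 2, Ashgrove 2, Pinehurst 2, Millford 3, Fernley 13, Oakdale 2.
Jefferson: Claybrook 1, Ashgrove 2, Pinehurst 2, Millford 2, Fernley 15, Oakdale 2.
Claybrook gets 2 under Hamilton and 1 under Jefferson.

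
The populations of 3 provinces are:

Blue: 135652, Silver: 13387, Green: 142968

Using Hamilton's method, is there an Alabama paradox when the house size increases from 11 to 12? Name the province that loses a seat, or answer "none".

Silver

At 11 seats: Blue 5, Silver 1, Green 5.
At 12 seats: Blue 6, Silver 0, Green 6.
Silver drops from 1 to 0.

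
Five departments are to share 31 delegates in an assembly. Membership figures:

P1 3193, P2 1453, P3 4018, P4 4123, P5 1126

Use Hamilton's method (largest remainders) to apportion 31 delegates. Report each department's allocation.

P1: 7, P2: 3, P3: 9, P4: 9, P5: 3

Standard divisor: 13913 ÷ 31 ≈ 448.806.
Standard quotas: P1 7.114, P2 3.237, P3 8.953, P4 9.187, P5 2.509.
Lower quotas: P1 7, P2 3, P3 8, P4 9, P5 2 (sum 29, leaving 2 seats).
Remainders in descending order: P3 0.953, P5 0.509, P2 0.237, P4 0.187, P1 0.114.
Largest remainders: P3, P5 receive the extra seats.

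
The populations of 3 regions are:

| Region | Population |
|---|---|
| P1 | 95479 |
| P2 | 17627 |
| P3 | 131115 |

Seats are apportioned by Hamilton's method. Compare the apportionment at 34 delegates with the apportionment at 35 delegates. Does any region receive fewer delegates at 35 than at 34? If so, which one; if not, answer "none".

At 34 seats: P1 13, P2 3, P3 18.
At 35 seats: P1 14, P2 2, P3 19.
P2 drops from 3 to 2.

P2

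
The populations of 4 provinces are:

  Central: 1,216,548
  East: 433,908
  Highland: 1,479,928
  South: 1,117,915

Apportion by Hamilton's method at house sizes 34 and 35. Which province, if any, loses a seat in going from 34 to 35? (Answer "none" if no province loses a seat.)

At 34 seats: Central 10, East 3, Highland 12, South 9.
At 35 seats: Central 10, East 4, Highland 12, South 9.
No province's allocation decreased.

none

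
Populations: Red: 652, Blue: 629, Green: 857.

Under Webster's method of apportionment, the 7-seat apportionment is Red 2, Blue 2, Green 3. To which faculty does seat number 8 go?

Red

Priority for the next seat is population ÷ (current seats + 0.5).
Priorities: Red 260.800, Blue 251.600, Green 244.857.
Highest priority: Red.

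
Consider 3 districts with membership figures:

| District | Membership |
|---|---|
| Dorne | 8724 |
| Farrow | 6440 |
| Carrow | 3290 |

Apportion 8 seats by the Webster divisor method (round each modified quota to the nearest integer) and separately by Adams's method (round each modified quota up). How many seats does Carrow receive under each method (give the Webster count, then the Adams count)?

1 and 2

Webster: Dorne 4, Farrow 3, Carrow 1.
Adams: Dorne 3, Farrow 3, Carrow 2.
Carrow gets 1 under Webster and 2 under Adams.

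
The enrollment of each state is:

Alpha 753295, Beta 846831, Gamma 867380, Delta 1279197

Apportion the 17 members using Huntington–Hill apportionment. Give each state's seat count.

With divisor 225503: modified quotas Alpha 3.341, Beta 3.755, Gamma 3.846, Delta 5.673.
Geometric-mean thresholds: Alpha √(3·4)=3.464, Beta √(3·4)=3.464, Gamma √(3·4)=3.464, Delta √(5·6)=5.477.
Each quota rounded against its threshold gives Alpha 3, Beta 4, Gamma 4, Delta 6 (total 17).

Alpha=3, Beta=4, Gamma=4, Delta=6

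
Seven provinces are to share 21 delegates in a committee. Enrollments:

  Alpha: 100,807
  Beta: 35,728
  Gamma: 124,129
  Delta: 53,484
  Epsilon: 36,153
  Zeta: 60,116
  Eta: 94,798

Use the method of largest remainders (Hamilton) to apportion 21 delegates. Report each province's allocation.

Alpha=4, Beta=1, Gamma=5, Delta=2, Epsilon=2, Zeta=3, Eta=4

Standard divisor: 505215 ÷ 21 ≈ 24057.857.
Standard quotas: Alpha 4.1902, Beta 1.4851, Gamma 5.1596, Delta 2.2231, Epsilon 1.5028, Zeta 2.4988, Eta 3.9404.
Lower quotas: Alpha 4, Beta 1, Gamma 5, Delta 2, Epsilon 1, Zeta 2, Eta 3 (sum 18, leaving 3 seats).
Remainders in descending order: Eta 0.9404, Epsilon 0.5028, Zeta 0.4988, Beta 0.4851, Delta 0.2231, Alpha 0.1902, Gamma 0.1596.
The surplus seats go to Eta, Epsilon, Zeta.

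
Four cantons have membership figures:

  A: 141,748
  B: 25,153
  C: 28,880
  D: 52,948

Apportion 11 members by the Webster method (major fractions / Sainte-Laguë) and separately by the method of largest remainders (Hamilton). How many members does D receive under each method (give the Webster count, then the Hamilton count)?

Webster: A 7, B 1, C 1, D 2.
Hamilton: A 6, B 1, C 1, D 3.
D gets 2 under Webster and 3 under Hamilton.

2 and 3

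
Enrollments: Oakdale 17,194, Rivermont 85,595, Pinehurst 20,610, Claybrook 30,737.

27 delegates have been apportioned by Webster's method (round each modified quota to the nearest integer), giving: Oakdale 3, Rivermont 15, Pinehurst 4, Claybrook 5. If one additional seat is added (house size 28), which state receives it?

Claybrook

Priority for the next seat is population ÷ (current seats + 0.5).
Priorities: Oakdale 4912.571, Rivermont 5522.258, Pinehurst 4580.000, Claybrook 5588.545.
Highest priority: Claybrook.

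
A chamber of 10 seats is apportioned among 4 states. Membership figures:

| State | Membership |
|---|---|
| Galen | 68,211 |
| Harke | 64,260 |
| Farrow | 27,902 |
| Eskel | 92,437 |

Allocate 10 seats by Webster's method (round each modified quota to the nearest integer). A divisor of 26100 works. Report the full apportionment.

With modified divisor 26100: modified quotas Galen 2.613, Harke 2.462, Farrow 1.069, Eskel 3.542.
Rounding to the nearest integer: Galen 3, Harke 2, Farrow 1, Eskel 4 (total 10).

Galen 3, Harke 2, Farrow 1, Eskel 4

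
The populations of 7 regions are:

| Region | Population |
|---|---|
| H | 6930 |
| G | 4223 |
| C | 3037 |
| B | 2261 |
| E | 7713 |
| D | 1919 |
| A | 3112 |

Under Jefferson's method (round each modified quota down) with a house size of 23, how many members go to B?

2

Standard divisor 29195/23 ≈ 1269.348; standard quotas: H 5.459, G 3.327, C 2.393, B 1.781, E 6.076, D 1.512, A 2.452.
Rounding down gives 5, 3, 2, 1, 6, 1, 2 = 20 seats, so the divisor must be adjusted.
With modified divisor 1080: modified quotas H 6.417, G 3.910, C 2.812, B 2.094, E 7.142, D 1.777, A 2.881.
Rounding down: H 6, G 3, C 2, B 2, E 7, D 1, A 2 (total 23).
B receives 2.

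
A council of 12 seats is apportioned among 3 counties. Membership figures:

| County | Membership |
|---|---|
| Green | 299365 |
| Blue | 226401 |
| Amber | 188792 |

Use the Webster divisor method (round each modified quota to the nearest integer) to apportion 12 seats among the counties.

Green: 5, Blue: 4, Amber: 3

Standard divisor 714558/12 ≈ 59546.5; standard quotas: Green 5.027, Blue 3.802, Amber 3.170.
Rounding to the nearest integer gives Green 5, Blue 4, Amber 3 — total 12, matching the house size, so no adjustment is needed.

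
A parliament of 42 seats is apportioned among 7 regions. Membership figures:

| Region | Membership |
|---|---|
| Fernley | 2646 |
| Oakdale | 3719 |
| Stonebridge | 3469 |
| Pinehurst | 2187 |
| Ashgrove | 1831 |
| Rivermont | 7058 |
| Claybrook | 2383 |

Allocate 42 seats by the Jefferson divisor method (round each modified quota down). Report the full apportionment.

Fernley: 5, Oakdale: 7, Stonebridge: 6, Pinehurst: 4, Ashgrove: 3, Rivermont: 13, Claybrook: 4

Standard divisor 23293/42 ≈ 554.595; standard quotas: Fernley 4.771, Oakdale 6.706, Stonebridge 6.255, Pinehurst 3.943, Ashgrove 3.302, Rivermont 12.726, Claybrook 4.297.
Rounding down gives 4, 6, 6, 3, 3, 12, 4 = 38 seats, so the divisor must be adjusted.
With modified divisor 520: modified quotas Fernley 5.088, Oakdale 7.152, Stonebridge 6.671, Pinehurst 4.206, Ashgrove 3.521, Rivermont 13.573, Claybrook 4.583.
Rounding down: Fernley 5, Oakdale 7, Stonebridge 6, Pinehurst 4, Ashgrove 3, Rivermont 13, Claybrook 4 (total 42).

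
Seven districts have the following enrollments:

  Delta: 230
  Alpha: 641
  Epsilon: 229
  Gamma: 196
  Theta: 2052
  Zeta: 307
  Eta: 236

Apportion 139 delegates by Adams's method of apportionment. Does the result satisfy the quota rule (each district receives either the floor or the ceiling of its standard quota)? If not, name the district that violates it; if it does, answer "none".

Theta

Standard quotas: Delta 8.216, Alpha 22.899, Epsilon 8.181, Gamma 7.002, Theta 73.305, Zeta 10.967, Eta 8.431.
Adams allocation: Delta 9, Alpha 23, Epsilon 8, Gamma 7, Theta 72, Zeta 11, Eta 9.
Theta has quota 73.305 (lower 73, upper 74) but receives 72 — outside the quota interval.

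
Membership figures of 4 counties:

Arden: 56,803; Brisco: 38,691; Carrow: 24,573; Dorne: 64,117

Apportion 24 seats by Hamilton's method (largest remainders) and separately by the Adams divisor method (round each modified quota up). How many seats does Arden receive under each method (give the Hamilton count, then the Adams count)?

8 and 7

Hamilton: Arden 8, Brisco 5, Carrow 3, Dorne 8.
Adams: Arden 7, Brisco 5, Carrow 4, Dorne 8.
Arden gets 8 under Hamilton and 7 under Adams.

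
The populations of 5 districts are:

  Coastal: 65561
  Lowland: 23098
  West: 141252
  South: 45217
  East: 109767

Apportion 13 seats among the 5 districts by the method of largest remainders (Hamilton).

Standard divisor: 384895 ÷ 13 ≈ 29607.308.
Standard quotas: Coastal 2.2144, Lowland 0.7801, West 4.7708, South 1.5272, East 3.7074.
Lower quotas: Coastal 2, Lowland 0, West 4, South 1, East 3 (sum 10, leaving 3 seats).
Remainders in descending order: Lowland 0.7801, West 0.7708, East 0.7074, South 0.5272, Coastal 0.2144.
Largest remainders: Lowland, West, East receive the extra seats.

Coastal 2, Lowland 1, West 5, South 1, East 4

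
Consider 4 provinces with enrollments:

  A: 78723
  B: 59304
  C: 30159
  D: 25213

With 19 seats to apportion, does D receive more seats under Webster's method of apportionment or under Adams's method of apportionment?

Webster: A 8, B 6, C 3, D 2.
Adams: A 7, B 6, C 3, D 3.
D gets 2 under Webster and 3 under Adams.

Adams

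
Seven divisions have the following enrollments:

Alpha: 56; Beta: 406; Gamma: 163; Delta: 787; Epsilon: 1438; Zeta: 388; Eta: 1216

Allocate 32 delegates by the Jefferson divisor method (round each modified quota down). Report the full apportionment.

Alpha: 0, Beta: 3, Gamma: 1, Delta: 6, Epsilon: 11, Zeta: 2, Eta: 9

Standard divisor 4454/32 ≈ 139.188; standard quotas: Alpha 0.402, Beta 2.917, Gamma 1.171, Delta 5.654, Epsilon 10.331, Zeta 2.788, Eta 8.736.
Rounding down gives 0, 2, 1, 5, 10, 2, 8 = 28 seats, so the divisor must be adjusted.
With modified divisor 130.31: modified quotas Alpha 0.430, Beta 3.116, Gamma 1.251, Delta 6.039, Epsilon 11.035, Zeta 2.978, Eta 9.332.
Rounding down: Alpha 0, Beta 3, Gamma 1, Delta 6, Epsilon 11, Zeta 2, Eta 9 (total 32).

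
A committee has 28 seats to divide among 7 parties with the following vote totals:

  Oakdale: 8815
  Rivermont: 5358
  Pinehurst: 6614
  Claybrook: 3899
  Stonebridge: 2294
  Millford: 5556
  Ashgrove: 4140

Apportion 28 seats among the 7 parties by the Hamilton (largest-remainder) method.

Total 36676; standard divisor 36676/28 ≈ 1309.857.
Standard quotas: Oakdale 6.7297, Rivermont 4.0905, Pinehurst 5.0494, Claybrook 2.9767, Stonebridge 1.7513, Millford 4.2417, Ashgrove 3.1607.
Lower quotas: Oakdale 6, Rivermont 4, Pinehurst 5, Claybrook 2, Stonebridge 1, Millford 4, Ashgrove 3 (sum 25, leaving 3 seats).
Remainders in descending order: Claybrook 0.9767, Stonebridge 0.7513, Oakdale 0.7297, Millford 0.2417, Ashgrove 0.1607, Rivermont 0.0905, Pinehurst 0.0494.
The surplus seats go to Claybrook, Stonebridge, Oakdale.

Oakdale: 7, Rivermont: 4, Pinehurst: 5, Claybrook: 3, Stonebridge: 2, Millford: 4, Ashgrove: 3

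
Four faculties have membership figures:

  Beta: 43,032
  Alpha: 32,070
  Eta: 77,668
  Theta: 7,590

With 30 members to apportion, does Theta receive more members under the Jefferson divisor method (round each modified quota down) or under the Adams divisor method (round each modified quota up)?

Adams

Jefferson: Beta 8, Alpha 6, Eta 15, Theta 1.
Adams: Beta 8, Alpha 6, Eta 14, Theta 2.
Theta gets 1 under Jefferson and 2 under Adams.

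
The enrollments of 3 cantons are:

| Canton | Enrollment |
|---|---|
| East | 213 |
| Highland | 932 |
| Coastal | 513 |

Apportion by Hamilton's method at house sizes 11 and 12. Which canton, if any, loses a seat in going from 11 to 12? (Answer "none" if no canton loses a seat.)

East

At 11 seats: East 2, Highland 6, Coastal 3.
At 12 seats: East 1, Highland 7, Coastal 4.
East drops from 2 to 1.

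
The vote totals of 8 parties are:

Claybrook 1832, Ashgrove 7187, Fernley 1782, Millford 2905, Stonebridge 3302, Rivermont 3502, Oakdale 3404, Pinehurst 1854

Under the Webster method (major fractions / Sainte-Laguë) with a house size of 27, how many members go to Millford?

Standard divisor 25768/27 ≈ 954.37; standard quotas: Claybrook 1.920, Ashgrove 7.531, Fernley 1.867, Millford 3.044, Stonebridge 3.460, Rivermont 3.669, Oakdale 3.567, Pinehurst 1.943.
Rounding to the nearest integer gives 2, 8, 2, 3, 3, 4, 4, 2 = 28 seats, so the divisor must be adjusted.
With modified divisor 965: modified quotas Claybrook 1.898, Ashgrove 7.448, Fernley 1.847, Millford 3.010, Stonebridge 3.422, Rivermont 3.629, Oakdale 3.527, Pinehurst 1.921.
Rounding to the nearest integer: Claybrook 2, Ashgrove 7, Fernley 2, Millford 3, Stonebridge 3, Rivermont 4, Oakdale 4, Pinehurst 2 (total 27).
Millford receives 3.

3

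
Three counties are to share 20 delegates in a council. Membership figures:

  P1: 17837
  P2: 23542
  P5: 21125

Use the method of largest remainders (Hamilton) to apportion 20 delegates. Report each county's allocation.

Total 62504; standard divisor 62504/20 ≈ 3125.2.
Standard quotas: P1 5.7075, P2 7.5330, P5 6.7596.
Lower quotas: P1 5, P2 7, P5 6 (sum 18, leaving 2 seats).
Remainders in descending order: P5 0.7596, P1 0.7075, P2 0.5330.
Largest remainders: P5, P1 receive the extra seats.

P1=6; P2=7; P5=7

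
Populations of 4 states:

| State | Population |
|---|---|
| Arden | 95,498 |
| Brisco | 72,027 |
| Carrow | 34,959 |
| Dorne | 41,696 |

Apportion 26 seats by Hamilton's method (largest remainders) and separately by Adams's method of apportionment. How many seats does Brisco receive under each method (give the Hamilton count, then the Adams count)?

8 and 7

Hamilton: Arden 10, Brisco 8, Carrow 4, Dorne 4.
Adams: Arden 10, Brisco 7, Carrow 4, Dorne 5.
Brisco gets 8 under Hamilton and 7 under Adams.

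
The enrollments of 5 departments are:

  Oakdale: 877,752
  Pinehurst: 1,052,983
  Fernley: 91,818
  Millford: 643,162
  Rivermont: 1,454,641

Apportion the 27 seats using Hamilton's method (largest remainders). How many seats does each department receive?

Oakdale=6, Pinehurst=7, Fernley=1, Millford=4, Rivermont=9

The standard divisor is 4120356/27 ≈ 152605.778.
Standard quotas: Oakdale 5.7518, Pinehurst 6.9000, Fernley 0.6017, Millford 4.2145, Rivermont 9.5320.
Lower quotas: Oakdale 5, Pinehurst 6, Fernley 0, Millford 4, Rivermont 9 (sum 24, leaving 3 seats).
Remainders in descending order: Pinehurst 0.9000, Oakdale 0.7518, Fernley 0.6017, Rivermont 0.5320, Millford 0.2145.
The surplus seats go to Pinehurst, Oakdale, Fernley.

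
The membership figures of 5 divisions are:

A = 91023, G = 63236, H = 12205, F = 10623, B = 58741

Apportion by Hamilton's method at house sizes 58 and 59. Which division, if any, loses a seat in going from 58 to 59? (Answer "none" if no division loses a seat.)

At 58 seats: A 22, G 16, H 3, F 3, B 14.
At 59 seats: A 23, G 16, H 3, F 2, B 15.
F drops from 3 to 2.

F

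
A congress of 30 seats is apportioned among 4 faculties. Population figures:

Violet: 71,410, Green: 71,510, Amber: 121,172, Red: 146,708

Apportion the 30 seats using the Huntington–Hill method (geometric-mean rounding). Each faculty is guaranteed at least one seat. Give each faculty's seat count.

Violet 5; Green 5; Amber 9; Red 11

With divisor 13522: modified quotas Violet 5.281, Green 5.288, Amber 8.961, Red 10.850.
Geometric-mean thresholds: Violet √(5·6)=5.477, Green √(5·6)=5.477, Amber √(8·9)=8.485, Red √(10·11)=10.488.
Each quota rounded against its threshold gives Violet 5, Green 5, Amber 9, Red 11 (total 30).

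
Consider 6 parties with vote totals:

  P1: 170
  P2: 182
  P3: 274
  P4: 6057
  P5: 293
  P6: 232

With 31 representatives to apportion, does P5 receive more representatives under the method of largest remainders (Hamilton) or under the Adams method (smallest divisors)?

Hamilton: P1 1, P2 1, P3 1, P4 26, P5 1, P6 1.
Adams: P1 1, P2 1, P3 2, P4 24, P5 2, P6 1.
P5 gets 1 under Hamilton and 2 under Adams.

Adams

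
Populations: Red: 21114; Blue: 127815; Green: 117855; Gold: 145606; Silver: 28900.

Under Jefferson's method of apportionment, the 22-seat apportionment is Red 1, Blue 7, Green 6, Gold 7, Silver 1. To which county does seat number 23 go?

Priority for the next seat is population ÷ (current seats + 1).
Priorities: Red 10557.000, Blue 15976.875, Green 16836.429, Gold 18200.750, Silver 14450.000.
Highest priority: Gold.

Gold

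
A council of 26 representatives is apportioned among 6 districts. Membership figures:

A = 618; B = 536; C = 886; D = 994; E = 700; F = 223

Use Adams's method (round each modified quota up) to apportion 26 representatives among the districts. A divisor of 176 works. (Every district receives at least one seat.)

With modified divisor 176: modified quotas A 3.511, B 3.045, C 5.034, D 5.648, E 3.977, F 1.267.
Rounding up: A 4, B 4, C 6, D 6, E 4, F 2 (total 26).

A 4, B 4, C 6, D 6, E 4, F 2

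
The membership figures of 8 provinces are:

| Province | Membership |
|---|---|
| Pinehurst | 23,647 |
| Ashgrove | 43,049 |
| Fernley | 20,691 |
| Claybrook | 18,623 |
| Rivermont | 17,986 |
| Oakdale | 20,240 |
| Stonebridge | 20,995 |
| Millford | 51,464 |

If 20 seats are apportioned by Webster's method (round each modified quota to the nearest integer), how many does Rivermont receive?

2

Standard divisor 216695/20 ≈ 10834.75; standard quotas: Pinehurst 2.183, Ashgrove 3.973, Fernley 1.910, Claybrook 1.719, Rivermont 1.660, Oakdale 1.868, Stonebridge 1.938, Millford 4.750.
Rounding to the nearest integer gives 2, 4, 2, 2, 2, 2, 2, 5 = 21 seats, so the divisor must be adjusted.
With modified divisor 11700: modified quotas Pinehurst 2.021, Ashgrove 3.679, Fernley 1.768, Claybrook 1.592, Rivermont 1.537, Oakdale 1.730, Stonebridge 1.794, Millford 4.399.
Rounding to the nearest integer: Pinehurst 2, Ashgrove 4, Fernley 2, Claybrook 2, Rivermont 2, Oakdale 2, Stonebridge 2, Millford 4 (total 20).
Rivermont receives 2.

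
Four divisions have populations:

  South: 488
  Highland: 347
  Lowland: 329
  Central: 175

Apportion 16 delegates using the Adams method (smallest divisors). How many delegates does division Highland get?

4

Standard divisor 1339/16 ≈ 83.688; standard quotas: South 5.831, Highland 4.146, Lowland 3.931, Central 2.091.
Rounding up gives 6, 5, 4, 3 = 18 seats, so the divisor must be adjusted.
With modified divisor 90: modified quotas South 5.422, Highland 3.856, Lowland 3.656, Central 1.944.
Rounding up: South 6, Highland 4, Lowland 4, Central 2 (total 16).
Highland receives 4.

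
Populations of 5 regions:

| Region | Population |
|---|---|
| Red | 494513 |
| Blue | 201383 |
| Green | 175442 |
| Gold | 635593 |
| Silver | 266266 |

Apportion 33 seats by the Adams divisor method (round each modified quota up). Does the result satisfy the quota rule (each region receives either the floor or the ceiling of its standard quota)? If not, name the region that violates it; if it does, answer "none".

Standard quotas: Red 9.203, Blue 3.748, Green 3.265, Gold 11.829, Silver 4.955.
Adams allocation: Red 9, Blue 4, Green 4, Gold 11, Silver 5.
Every allocation lies between the lower and upper quota.

none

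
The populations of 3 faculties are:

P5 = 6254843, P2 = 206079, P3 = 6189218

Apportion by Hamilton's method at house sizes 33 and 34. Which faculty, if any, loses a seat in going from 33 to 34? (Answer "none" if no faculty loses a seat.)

At 33 seats: P5 16, P2 1, P3 16.
At 34 seats: P5 17, P2 0, P3 17.
P2 drops from 1 to 0.

P2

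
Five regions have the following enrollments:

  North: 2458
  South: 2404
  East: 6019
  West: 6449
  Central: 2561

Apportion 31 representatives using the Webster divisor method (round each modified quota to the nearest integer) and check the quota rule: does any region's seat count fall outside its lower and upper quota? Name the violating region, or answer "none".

none

Standard quotas: North 3.831, South 3.747, East 9.381, West 10.051, Central 3.991.
Webster allocation: North 4, South 4, East 9, West 10, Central 4.
Every allocation lies between the lower and upper quota.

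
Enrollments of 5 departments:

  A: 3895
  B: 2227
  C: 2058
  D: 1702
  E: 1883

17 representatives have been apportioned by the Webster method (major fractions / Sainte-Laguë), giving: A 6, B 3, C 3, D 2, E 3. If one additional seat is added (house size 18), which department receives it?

Priority for the next seat is population ÷ (current seats + 0.5).
Priorities: A 599.231, B 636.286, C 588.000, D 680.800, E 538.000.
Highest priority: D.

D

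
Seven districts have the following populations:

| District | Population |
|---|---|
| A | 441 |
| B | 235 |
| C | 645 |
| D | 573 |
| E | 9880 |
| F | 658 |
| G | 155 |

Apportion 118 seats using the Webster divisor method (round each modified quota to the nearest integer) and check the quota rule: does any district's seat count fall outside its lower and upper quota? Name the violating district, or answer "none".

Standard quotas: A 4.134, B 2.203, C 6.047, D 5.372, E 92.623, F 6.169, G 1.453.
Webster allocation: A 4, B 2, C 6, D 5, E 94, F 6, G 1.
E has quota 92.623 (lower 92, upper 93) but receives 94 — outside the quota interval.

E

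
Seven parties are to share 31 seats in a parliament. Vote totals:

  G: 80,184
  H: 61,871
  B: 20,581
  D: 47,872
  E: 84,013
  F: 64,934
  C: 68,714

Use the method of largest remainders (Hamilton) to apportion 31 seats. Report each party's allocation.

G 6, H 4, B 2, D 3, E 6, F 5, C 5

Total 428169; standard divisor 428169/31 ≈ 13811.903.
Standard quotas: G 5.8054, H 4.4795, B 1.4901, D 3.4660, E 6.0827, F 4.7013, C 4.9750.
Lower quotas: G 5, H 4, B 1, D 3, E 6, F 4, C 4 (sum 27, leaving 4 seats).
Remainders in descending order: C 0.9750, G 0.8054, F 0.7013, B 0.4901, H 0.4795, D 0.4660, E 0.0827.
The surplus seats go to C, G, F, B.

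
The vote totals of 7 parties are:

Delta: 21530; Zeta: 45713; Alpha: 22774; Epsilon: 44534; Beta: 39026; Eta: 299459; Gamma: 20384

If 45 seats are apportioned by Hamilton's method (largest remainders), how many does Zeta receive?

Standard divisor: 493420 ÷ 45 ≈ 10964.889.
Standard quotas: Delta 1.9635, Zeta 4.1690, Alpha 2.0770, Epsilon 4.0615, Beta 3.5592, Eta 27.3107, Gamma 1.8590.
Lower quotas: Delta 1, Zeta 4, Alpha 2, Epsilon 4, Beta 3, Eta 27, Gamma 1 (sum 42, leaving 3 seats).
Remainders in descending order: Delta 0.9635, Gamma 0.8590, Beta 0.5592, Eta 0.3107, Zeta 0.1690, Alpha 0.0770, Epsilon 0.0615.
Largest remainders: Delta, Gamma, Beta receive the extra seats.
Zeta receives 4.

4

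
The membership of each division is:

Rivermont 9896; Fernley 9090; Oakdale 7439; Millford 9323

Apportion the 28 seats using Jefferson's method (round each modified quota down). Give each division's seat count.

Rivermont 8, Fernley 7, Oakdale 6, Millford 7

Standard divisor 35748/28 ≈ 1276.714; standard quotas: Rivermont 7.751, Fernley 7.120, Oakdale 5.827, Millford 7.302.
Rounding down gives 7, 7, 5, 7 = 26 seats, so the divisor must be adjusted.
With modified divisor 1200: modified quotas Rivermont 8.247, Fernley 7.575, Oakdale 6.199, Millford 7.769.
Rounding down: Rivermont 8, Fernley 7, Oakdale 6, Millford 7 (total 28).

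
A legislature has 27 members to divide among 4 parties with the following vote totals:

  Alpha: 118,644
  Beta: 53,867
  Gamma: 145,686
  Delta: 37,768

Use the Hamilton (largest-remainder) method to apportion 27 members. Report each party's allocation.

The standard divisor is 355965/27 ≈ 13183.889.
Standard quotas: Alpha 8.9992, Beta 4.0858, Gamma 11.0503, Delta 2.8647.
Lower quotas: Alpha 8, Beta 4, Gamma 11, Delta 2 (sum 25, leaving 2 seats).
Remainders in descending order: Alpha 0.9992, Delta 0.8647, Beta 0.0858, Gamma 0.0503.
The surplus seats go to Alpha, Delta.

Alpha 9; Beta 4; Gamma 11; Delta 3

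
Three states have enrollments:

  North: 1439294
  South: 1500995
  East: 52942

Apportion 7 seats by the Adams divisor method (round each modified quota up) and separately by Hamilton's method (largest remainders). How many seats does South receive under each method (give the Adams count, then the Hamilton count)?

Adams: North 3, South 3, East 1.
Hamilton: North 3, South 4, East 0.
South gets 3 under Adams and 4 under Hamilton.

3 and 4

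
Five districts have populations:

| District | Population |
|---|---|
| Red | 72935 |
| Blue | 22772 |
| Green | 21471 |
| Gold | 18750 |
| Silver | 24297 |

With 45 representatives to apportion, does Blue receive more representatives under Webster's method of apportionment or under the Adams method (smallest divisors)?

Webster: Red 21, Blue 6, Green 6, Gold 5, Silver 7.
Adams: Red 20, Blue 7, Green 6, Gold 5, Silver 7.
Blue gets 6 under Webster and 7 under Adams.

Adams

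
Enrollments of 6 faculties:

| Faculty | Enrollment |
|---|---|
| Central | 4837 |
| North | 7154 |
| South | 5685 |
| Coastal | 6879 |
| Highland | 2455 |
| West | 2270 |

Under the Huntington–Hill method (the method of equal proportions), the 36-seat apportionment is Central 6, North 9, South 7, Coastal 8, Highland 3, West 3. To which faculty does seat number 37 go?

Coastal

Priority for the next seat is population ÷ (√(s·(s+1))).
Priorities: Central 746.365, North 754.098, South 759.690, Coastal 810.698, Highland 708.697, West 655.293.
Highest priority: Coastal.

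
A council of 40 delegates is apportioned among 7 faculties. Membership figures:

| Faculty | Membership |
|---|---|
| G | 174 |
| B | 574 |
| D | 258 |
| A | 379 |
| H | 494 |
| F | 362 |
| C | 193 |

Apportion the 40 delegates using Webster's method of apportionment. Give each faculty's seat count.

G=3, B=10, D=4, A=6, H=8, F=6, C=3

Standard divisor 2434/40 ≈ 60.85; standard quotas: G 2.859, B 9.433, D 4.240, A 6.228, H 8.118, F 5.949, C 3.172.
Rounding to the nearest integer gives 3, 9, 4, 6, 8, 6, 3 = 39 seats, so the divisor must be adjusted.
With modified divisor 60: modified quotas G 2.900, B 9.567, D 4.300, A 6.317, H 8.233, F 6.033, C 3.217.
Rounding to the nearest integer: G 3, B 10, D 4, A 6, H 8, F 6, C 3 (total 40).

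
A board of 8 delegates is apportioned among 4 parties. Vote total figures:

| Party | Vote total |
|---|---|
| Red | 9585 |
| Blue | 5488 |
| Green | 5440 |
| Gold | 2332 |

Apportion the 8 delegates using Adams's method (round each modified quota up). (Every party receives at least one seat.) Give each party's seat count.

Red 3, Blue 2, Green 2, Gold 1

Standard divisor 22845/8 ≈ 2855.625; standard quotas: Red 3.357, Blue 1.922, Green 1.905, Gold 0.817.
Rounding up gives 4, 2, 2, 1 = 9 seats, so the divisor must be adjusted.
With modified divisor 4000: modified quotas Red 2.396, Blue 1.372, Green 1.360, Gold 0.583.
Rounding up: Red 3, Blue 2, Green 2, Gold 1 (total 8).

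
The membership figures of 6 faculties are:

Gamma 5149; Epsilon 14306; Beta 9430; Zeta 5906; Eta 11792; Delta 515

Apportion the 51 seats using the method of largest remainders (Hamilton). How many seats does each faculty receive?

Gamma=6, Epsilon=15, Beta=10, Zeta=6, Eta=13, Delta=1

The standard divisor is 47098/51 ≈ 923.49.
Standard quotas: Gamma 5.5756, Epsilon 15.4912, Beta 10.2113, Zeta 6.3953, Eta 12.7689, Delta 0.5577.
Lower quotas: Gamma 5, Epsilon 15, Beta 10, Zeta 6, Eta 12, Delta 0 (sum 48, leaving 3 seats).
Remainders in descending order: Eta 0.7689, Gamma 0.5756, Delta 0.5577, Epsilon 0.4912, Zeta 0.3953, Beta 0.2113.
The surplus seats go to Eta, Gamma, Delta.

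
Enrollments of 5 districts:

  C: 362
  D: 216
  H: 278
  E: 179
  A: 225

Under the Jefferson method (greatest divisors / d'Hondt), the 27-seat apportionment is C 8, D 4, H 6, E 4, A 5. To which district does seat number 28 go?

Priority for the next seat is population ÷ (current seats + 1).
Priorities: C 40.222, D 43.200, H 39.714, E 35.800, A 37.500.
Highest priority: D.

D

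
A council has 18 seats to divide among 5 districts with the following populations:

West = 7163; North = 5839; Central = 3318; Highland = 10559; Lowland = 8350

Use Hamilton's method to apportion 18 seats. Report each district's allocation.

West 4, North 3, Central 2, Highland 5, Lowland 4

Total 35229; standard divisor 35229/18 ≈ 1957.167.
Standard quotas: West 3.6599, North 2.9834, Central 1.6953, Highland 5.3950, Lowland 4.2664.
Lower quotas: West 3, North 2, Central 1, Highland 5, Lowland 4 (sum 15, leaving 3 seats).
Remainders in descending order: North 0.9834, Central 0.6953, West 0.6599, Highland 0.3950, Lowland 0.2664.
The surplus seats go to North, Central, West.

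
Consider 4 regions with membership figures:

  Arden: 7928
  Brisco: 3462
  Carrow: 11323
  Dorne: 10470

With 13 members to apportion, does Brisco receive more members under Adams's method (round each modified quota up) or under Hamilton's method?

Adams

Adams: Arden 3, Brisco 2, Carrow 4, Dorne 4.
Hamilton: Arden 3, Brisco 1, Carrow 5, Dorne 4.
Brisco gets 2 under Adams and 1 under Hamilton.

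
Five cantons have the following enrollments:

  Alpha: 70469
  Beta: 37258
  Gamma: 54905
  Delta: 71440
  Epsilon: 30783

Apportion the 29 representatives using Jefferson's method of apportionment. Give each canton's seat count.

Standard divisor 264855/29 ≈ 9132.931; standard quotas: Alpha 7.716, Beta 4.080, Gamma 6.012, Delta 7.822, Epsilon 3.371.
Rounding down gives 7, 4, 6, 7, 3 = 27 seats, so the divisor must be adjusted.
With modified divisor 8400: modified quotas Alpha 8.389, Beta 4.435, Gamma 6.536, Delta 8.505, Epsilon 3.665.
Rounding down: Alpha 8, Beta 4, Gamma 6, Delta 8, Epsilon 3 (total 29).

Alpha 8; Beta 4; Gamma 6; Delta 8; Epsilon 3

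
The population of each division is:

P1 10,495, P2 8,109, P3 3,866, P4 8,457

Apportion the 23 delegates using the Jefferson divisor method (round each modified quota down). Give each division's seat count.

P1 8, P2 6, P3 3, P4 6

Standard divisor 30927/23 ≈ 1344.652; standard quotas: P1 7.805, P2 6.031, P3 2.875, P4 6.289.
Rounding down gives 7, 6, 2, 6 = 21 seats, so the divisor must be adjusted.
With modified divisor 1250: modified quotas P1 8.396, P2 6.487, P3 3.093, P4 6.766.
Rounding down: P1 8, P2 6, P3 3, P4 6 (total 23).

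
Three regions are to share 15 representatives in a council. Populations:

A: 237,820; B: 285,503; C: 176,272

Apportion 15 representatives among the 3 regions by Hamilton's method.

A 5, B 6, C 4

Total 699595; standard divisor 699595/15 ≈ 46639.667.
Standard quotas: A 5.0991, B 6.1215, C 3.7794.
Lower quotas: A 5, B 6, C 3 (sum 14, leaving 1 seat).
Remainders in descending order: C 0.7794, B 0.1215, A 0.0991.
The surplus seat goes to C.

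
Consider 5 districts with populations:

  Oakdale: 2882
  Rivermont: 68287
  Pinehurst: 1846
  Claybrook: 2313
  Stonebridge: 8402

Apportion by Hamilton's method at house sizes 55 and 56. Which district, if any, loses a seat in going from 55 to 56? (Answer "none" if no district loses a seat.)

Claybrook

At 55 seats: Oakdale 2, Rivermont 45, Pinehurst 1, Claybrook 2, Stonebridge 5.
At 56 seats: Oakdale 2, Rivermont 46, Pinehurst 1, Claybrook 1, Stonebridge 6.
Claybrook drops from 2 to 1.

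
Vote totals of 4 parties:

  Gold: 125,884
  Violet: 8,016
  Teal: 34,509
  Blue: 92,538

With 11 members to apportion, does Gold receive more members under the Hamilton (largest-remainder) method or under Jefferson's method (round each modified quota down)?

Hamilton: Gold 5, Violet 0, Teal 2, Blue 4.
Jefferson: Gold 6, Violet 0, Teal 1, Blue 4.
Gold gets 5 under Hamilton and 6 under Jefferson.

Jefferson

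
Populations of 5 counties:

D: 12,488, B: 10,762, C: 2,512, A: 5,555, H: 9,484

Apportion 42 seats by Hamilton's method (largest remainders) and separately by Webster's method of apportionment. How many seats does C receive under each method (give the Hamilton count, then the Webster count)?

Hamilton: D 13, B 11, C 2, A 6, H 10.
Webster: D 13, B 11, C 3, A 6, H 9.
C gets 2 under Hamilton and 3 under Webster.

2 and 3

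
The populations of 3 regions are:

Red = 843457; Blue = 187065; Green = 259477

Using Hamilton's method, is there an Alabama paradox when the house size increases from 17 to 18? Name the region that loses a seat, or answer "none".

Blue

At 17 seats: Red 11, Blue 3, Green 3.
At 18 seats: Red 12, Blue 2, Green 4.
Blue drops from 3 to 2.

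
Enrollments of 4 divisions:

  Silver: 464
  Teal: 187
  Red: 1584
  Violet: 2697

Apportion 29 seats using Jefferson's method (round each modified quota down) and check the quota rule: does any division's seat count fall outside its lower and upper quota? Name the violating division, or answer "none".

Standard quotas: Silver 2.728, Teal 1.100, Red 9.314, Violet 15.858.
Jefferson allocation: Silver 2, Teal 1, Red 9, Violet 17.
Violet has quota 15.858 (lower 15, upper 16) but receives 17 — outside the quota interval.

Violet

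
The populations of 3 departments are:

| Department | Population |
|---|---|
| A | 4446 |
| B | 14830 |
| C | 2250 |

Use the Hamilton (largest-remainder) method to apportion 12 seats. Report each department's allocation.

A 3, B 8, C 1

The standard divisor is 21526/12 ≈ 1793.833.
Standard quotas: A 2.4785, B 8.2672, C 1.2543.
Lower quotas: A 2, B 8, C 1 (sum 11, leaving 1 seat).
Remainders in descending order: A 0.4785, B 0.2672, C 0.2543.
Largest remainder: A receives the extra seat.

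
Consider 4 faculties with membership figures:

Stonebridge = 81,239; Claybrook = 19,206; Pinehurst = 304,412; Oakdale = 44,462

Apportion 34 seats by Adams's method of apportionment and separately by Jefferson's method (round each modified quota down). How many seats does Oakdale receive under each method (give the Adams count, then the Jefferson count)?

4 and 3

Adams: Stonebridge 6, Claybrook 2, Pinehurst 22, Oakdale 4.
Jefferson: Stonebridge 6, Claybrook 1, Pinehurst 24, Oakdale 3.
Oakdale gets 4 under Adams and 3 under Jefferson.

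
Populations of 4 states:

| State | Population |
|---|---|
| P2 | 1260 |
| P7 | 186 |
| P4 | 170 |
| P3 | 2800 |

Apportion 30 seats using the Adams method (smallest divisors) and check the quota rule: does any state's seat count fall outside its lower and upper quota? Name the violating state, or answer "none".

P3

Standard quotas: P2 8.560, P7 1.264, P4 1.155, P3 19.022.
Adams allocation: P2 8, P7 2, P4 2, P3 18.
P3 has quota 19.022 (lower 19, upper 20) but receives 18 — outside the quota interval.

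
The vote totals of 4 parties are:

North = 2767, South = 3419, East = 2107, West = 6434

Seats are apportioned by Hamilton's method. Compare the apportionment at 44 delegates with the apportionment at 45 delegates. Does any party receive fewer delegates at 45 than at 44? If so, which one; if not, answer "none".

East

At 44 seats: North 8, South 10, East 7, West 19.
At 45 seats: North 9, South 10, East 6, West 20.
East drops from 7 to 6.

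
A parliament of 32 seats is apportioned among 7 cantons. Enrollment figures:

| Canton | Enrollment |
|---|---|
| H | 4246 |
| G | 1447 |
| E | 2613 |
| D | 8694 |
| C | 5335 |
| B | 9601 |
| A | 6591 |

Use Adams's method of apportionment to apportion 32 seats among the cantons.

H 4, G 2, E 2, D 7, C 4, B 8, A 5

Standard divisor 38527/32 ≈ 1203.969; standard quotas: H 3.527, G 1.202, E 2.170, D 7.221, C 4.431, B 7.974, A 5.474.
Rounding up gives 4, 2, 3, 8, 5, 8, 6 = 36 seats, so the divisor must be adjusted.
With modified divisor 1350: modified quotas H 3.145, G 1.072, E 1.936, D 6.440, C 3.952, B 7.112, A 4.882.
Rounding up: H 4, G 2, E 2, D 7, C 4, B 8, A 5 (total 32).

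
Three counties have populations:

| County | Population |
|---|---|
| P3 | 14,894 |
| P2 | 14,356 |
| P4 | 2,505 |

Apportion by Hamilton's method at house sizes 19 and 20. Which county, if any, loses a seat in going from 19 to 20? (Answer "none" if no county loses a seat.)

none

At 19 seats: P3 9, P2 9, P4 1.
At 20 seats: P3 9, P2 9, P4 2.
No county's allocation decreased.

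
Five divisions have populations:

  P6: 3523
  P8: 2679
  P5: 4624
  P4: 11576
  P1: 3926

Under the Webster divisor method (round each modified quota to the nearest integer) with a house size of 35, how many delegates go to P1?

Standard divisor 26328/35 ≈ 752.229; standard quotas: P6 4.683, P8 3.561, P5 6.147, P4 15.389, P1 5.219.
Rounding to the nearest integer gives P6 5, P8 4, P5 6, P4 15, P1 5 — total 35, matching the house size, so no adjustment is needed.
P1 receives 5.

5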